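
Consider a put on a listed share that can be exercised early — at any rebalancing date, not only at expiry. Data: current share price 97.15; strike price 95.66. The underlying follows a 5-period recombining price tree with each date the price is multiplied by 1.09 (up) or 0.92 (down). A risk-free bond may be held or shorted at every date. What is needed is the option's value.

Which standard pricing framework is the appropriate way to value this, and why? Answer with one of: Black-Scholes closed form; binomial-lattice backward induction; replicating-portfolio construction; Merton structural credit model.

Key observation: the defining feature is the embedded early-exercise option across 5 discrete dates on the spot-97.15 tree; pricing the strike-95.66 put means working backward with an exercise test at every node.

framework: binomial-lattice backward induction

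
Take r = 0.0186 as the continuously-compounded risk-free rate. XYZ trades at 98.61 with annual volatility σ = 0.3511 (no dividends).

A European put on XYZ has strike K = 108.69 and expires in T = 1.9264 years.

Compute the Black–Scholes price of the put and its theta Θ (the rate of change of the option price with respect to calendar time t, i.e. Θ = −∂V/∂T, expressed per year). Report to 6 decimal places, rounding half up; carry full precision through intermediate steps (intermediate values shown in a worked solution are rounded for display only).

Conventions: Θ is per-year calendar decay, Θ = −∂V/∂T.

price = 22.864418
Θ = -3.684943

σ√T = 0.3511·√1.9264 = 0.487309
d₁ = (ln(S/K) + (r+σ²/2)T) / (σ√T) = (ln(98.61/108.69) + (0.0186+0.3511²/2)·1.9264) / 0.487309 = (-0.097327 + 0.154566) / 0.487309 = 0.117459
d₂ = d₁ − σ√T = 0.117459 − 0.487309 = -0.369850
e^{−rT} = 0.964803
N(−d₁) = 0.453248,  N(−d₂) = 0.644253
Put price V = K·e^{−rT}·N(−d₂) − S·N(−d₁) = 67.559222 − 44.694804 = 22.864418
φ(d₁) = (1/√(2π))·e^{−d₁²/2} = 0.396200
Θ = −S·φ(d₁)·σ/(2√T) + r·K·e^{−rT}·N(−d₂) = −4.941545 + 1.256602 = -3.684943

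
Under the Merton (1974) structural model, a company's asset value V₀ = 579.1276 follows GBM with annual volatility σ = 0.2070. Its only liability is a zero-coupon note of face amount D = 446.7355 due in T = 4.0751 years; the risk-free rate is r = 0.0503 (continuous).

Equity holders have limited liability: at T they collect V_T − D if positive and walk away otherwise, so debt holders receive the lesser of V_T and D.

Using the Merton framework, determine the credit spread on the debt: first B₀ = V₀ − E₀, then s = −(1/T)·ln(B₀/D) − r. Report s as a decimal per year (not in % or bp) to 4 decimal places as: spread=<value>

spread=0.0087

Equity is a call on the firm's assets struck at D = 446.7355:
d₁ = [ln(V₀/D) + (r + σ²/2)T] / (σ√T)
   = [ln(579.1276/446.7355) + (0.0503 + 0.5·0.2070²)·4.0751] / (0.2070·√4.0751)
   = [0.259556 + 0.292285] / 0.417868 = 1.320609
d₂ = d₁ − σ√T = 1.320609 − 0.417868 = 0.902741
N(d₁) = 0.906684,  N(d₂) = 0.816668,  e^(−rT) = 0.814666
E₀ = V₀·N(d₁) − D·e^(−rT)·N(d₂)
   = 579.1276·0.906684 − 446.7355·0.814666·0.816668 = 227.867519
B₀ = V₀ − E₀ = 579.1276 − 227.867519 = 351.260081
spread = −(1/T)·ln(B₀/D) − r = −(1/4.0751)·ln(351.260081/446.7355) − 0.0503 = 0.00870218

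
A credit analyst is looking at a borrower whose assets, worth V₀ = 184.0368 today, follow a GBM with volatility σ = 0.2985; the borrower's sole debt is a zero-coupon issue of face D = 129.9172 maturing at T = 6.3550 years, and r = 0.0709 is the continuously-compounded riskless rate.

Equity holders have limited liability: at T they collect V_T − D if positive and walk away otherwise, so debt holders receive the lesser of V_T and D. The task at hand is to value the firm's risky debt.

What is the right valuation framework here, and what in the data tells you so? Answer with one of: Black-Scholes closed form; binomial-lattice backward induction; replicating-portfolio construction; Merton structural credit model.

framework: Merton structural credit model

Key observation: the data describe a firm's assets (V₀ = 184.0368, GBM) and a single zero-coupon debt of face 129.9172, so credit quantities follow from equity-as-call in the structural model.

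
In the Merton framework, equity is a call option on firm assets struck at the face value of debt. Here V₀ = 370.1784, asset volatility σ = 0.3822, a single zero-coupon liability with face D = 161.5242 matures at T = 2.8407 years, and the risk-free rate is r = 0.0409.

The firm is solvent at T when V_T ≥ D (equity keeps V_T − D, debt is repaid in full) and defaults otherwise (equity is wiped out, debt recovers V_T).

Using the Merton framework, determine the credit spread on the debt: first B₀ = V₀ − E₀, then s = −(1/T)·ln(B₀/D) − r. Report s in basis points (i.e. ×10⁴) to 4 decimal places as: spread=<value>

spread=112.2847

Work the structural quantities from V₀ = 370.1784 against face 161.5242:
d₁ = [ln(V₀/D) + (r + σ²/2)T] / (σ√T)
   = [ln(370.1784/161.5242) + (0.0409 + 0.5·0.3822²)·2.8407] / (0.3822·√2.8407)
   = [0.829330 + 0.323665] / 0.644174 = 1.789880
d₂ = d₁ − σ√T = 1.789880 − 0.644174 = 1.145706
N(d₁) = 0.963263,  N(d₂) = 0.874042,  e^(−rT) = 0.890311
E₀ = V₀·N(d₁) − D·e^(−rT)·N(d₂)
   = 370.1784·0.963263 − 161.5242·0.890311·0.874042 = 230.886235
B₀ = V₀ − E₀ = 370.1784 − 230.886235 = 139.292165
spread = −(1/T)·ln(B₀/D) − r = −(1/2.8407)·ln(139.292165/161.5242) − 0.0409 = 0.01122847
in basis points: 0.01122847 × 10⁴ = 112.2847 bp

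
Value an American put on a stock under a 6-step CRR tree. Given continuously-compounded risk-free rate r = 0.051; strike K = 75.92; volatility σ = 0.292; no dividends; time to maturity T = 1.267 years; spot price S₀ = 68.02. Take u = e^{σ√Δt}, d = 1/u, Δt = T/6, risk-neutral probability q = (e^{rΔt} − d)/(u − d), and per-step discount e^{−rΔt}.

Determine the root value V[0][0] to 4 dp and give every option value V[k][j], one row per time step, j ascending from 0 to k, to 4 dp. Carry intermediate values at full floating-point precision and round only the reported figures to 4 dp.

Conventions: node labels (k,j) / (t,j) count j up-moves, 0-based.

price = 11.9208
tree:
11.9208
17.2007 7.0359
23.9099 11.0373 3.2911
30.4408 16.6585 5.8013 0.9180
36.1516 23.9099 9.9556 1.8812 0.0000
41.1453 30.4408 16.4412 3.8551 0.0000 0.0000
45.5119 36.1516 23.9099 7.9000 0.0000 0.0000 0.0000

Δt=0.21117, u=1.14360, d=0.87443, q=0.50673, disc=e^(-rΔt)=0.98929
k=6 terminal: V=max(K-S,0) → 45.5119 36.1516 23.9099 7.9000 0.0000 0.0000 0.0000
k=5: j=0 S=34.7747 intr=41.1453 cont=40.3321 V=41.1453[EX]; j=1 S=45.4792 intr=30.4408 cont=29.6276 V=30.4408[EX]; j=2 S=59.4788 intr=16.4412 cont=15.6280 V=16.4412[EX]; j=3 S=77.7878 intr=0.0000 cont=3.8551 V=3.8551[hold]; j=4 S=101.7327 intr=0.0000 cont=0.0000 V=0.0000[hold]; j=5 S=133.0485 intr=0.0000 cont=0.0000 V=0.0000[hold]
k=4: j=0 S=39.7684 intr=36.1516 cont=35.3384 V=36.1516[EX]; j=1 S=52.0101 intr=23.9099 cont=23.0967 V=23.9099[EX]; j=2 S=68.0200 intr=7.9000 cont=9.9556 V=9.9556[hold]; j=3 S=88.9582 intr=0.0000 cont=1.8812 V=1.8812[hold]; j=4 S=116.3417 intr=0.0000 cont=0.0000 V=0.0000[hold]
k=3: j=0 S=45.4792 intr=30.4408 cont=29.6276 V=30.4408[EX]; j=1 S=59.4788 intr=16.4412 cont=16.6585 V=16.6585[hold]; j=2 S=77.7878 intr=0.0000 cont=5.8013 V=5.8013[hold]; j=3 S=101.7327 intr=0.0000 cont=0.9180 V=0.9180[hold]
k=2: j=0 S=52.0101 intr=23.9099 cont=23.2056 V=23.9099[EX]; j=1 S=68.0200 intr=7.9000 cont=11.0373 V=11.0373[hold]; j=2 S=88.9582 intr=0.0000 cont=3.2911 V=3.2911[hold]
k=1: j=0 S=59.4788 intr=16.4412 cont=17.2007 V=17.2007[hold]; j=1 S=77.7878 intr=0.0000 cont=7.0359 V=7.0359[hold]
k=0: j=0 S=68.0200 intr=7.9000 cont=11.9208 V=11.9208[hold]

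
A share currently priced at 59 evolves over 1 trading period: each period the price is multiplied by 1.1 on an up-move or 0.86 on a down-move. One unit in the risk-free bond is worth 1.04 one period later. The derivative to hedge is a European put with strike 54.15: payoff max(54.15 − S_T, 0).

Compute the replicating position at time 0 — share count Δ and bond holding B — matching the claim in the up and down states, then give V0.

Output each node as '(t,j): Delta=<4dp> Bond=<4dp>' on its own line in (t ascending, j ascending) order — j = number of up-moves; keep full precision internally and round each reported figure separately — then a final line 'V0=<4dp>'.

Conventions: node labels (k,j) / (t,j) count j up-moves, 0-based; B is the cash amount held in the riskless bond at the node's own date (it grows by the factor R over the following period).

Under the risk-neutral measure, an up-move has probability p* = (R−d)/(u−d) = 0.7500 and values discount at R = 1.04.
Expiry values: V(1,0)=3.4100, V(1,1)=0.0000
  t=0,j=0: stock 59.0000 → up 64.9000 (V=0.0000), down 50.7400 (V=3.4100). Price 0.8197; hedge Δ=-0.2408, bond B=15.0280.
Check: Δ(0,0)·S0 + B(0,0) = 0.8197 = V0.

(0,0): Delta=-0.2408 Bond=15.0280
V0=0.8197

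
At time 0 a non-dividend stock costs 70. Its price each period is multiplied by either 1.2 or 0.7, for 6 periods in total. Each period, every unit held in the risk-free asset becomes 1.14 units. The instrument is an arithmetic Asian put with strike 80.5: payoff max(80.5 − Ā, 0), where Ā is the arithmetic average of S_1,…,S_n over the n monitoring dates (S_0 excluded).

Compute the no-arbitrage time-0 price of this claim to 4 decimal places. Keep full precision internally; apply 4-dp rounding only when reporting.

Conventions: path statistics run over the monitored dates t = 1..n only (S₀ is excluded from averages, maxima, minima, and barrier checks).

Set p* = 0.8800 (from d < R < u); the path-dependent value is the discounted p*-expectation over all price paths.
Enumerate all 2^6 = 64 price paths (U = up ×1.2, D = down ×0.7); each path with k up-moves has probability p*^k·(1−p*)^(6−k).
DDDDDD: Ā=24.0196, payoff=56.4804, prob=0.000003
UDDDDD: Ā=41.1764, payoff=39.3236, prob=0.000022
DUDDDD: Ā=35.3430, payoff=45.1570, prob=0.000022
UUDDDD: Ā=60.5881, payoff=19.9119, prob=0.000161
DDUDDD: Ā=31.2597, payoff=49.2403, prob=0.000022
UDUDDD: Ā=53.5881, payoff=26.9119, prob=0.000161
DUUDDD: Ā=47.7547, payoff=32.7453, prob=0.000161
UUUDDD: Ā=81.8653, payoff=0.0000, prob=0.001178
DDDUDD: Ā=28.4014, payoff=52.0986, prob=0.000022
UDDUDD: Ā=48.6881, payoff=31.8119, prob=0.000161
DUDUDD: Ā=42.8547, payoff=37.6453, prob=0.000161
UUDUDD: Ā=73.4653, payoff=7.0347, prob=0.001178
DDUUDD: Ā=38.7714, payoff=41.7286, prob=0.000161
UDUUDD: Ā=66.4653, payoff=14.0347, prob=0.001178
DUUUDD: Ā=60.6319, payoff=19.8681, prob=0.001178
UUUUDD: Ā=103.9405, payoff=0.0000, prob=0.008636
DDDDUD: Ā=26.4005, payoff=54.0995, prob=0.000022
UDDDUD: Ā=45.2581, payoff=35.2419, prob=0.000161
DUDDUD: Ā=39.4247, payoff=41.0753, prob=0.000161
UUDDUD: Ā=67.5853, payoff=12.9147, prob=0.001178
DDUDUD: Ā=35.3414, payoff=45.1586, prob=0.000161
UDUDUD: Ā=60.5853, payoff=19.9147, prob=0.001178
DUUDUD: Ā=54.7519, payoff=25.7481, prob=0.001178
UUUDUD: Ā=93.8605, payoff=0.0000, prob=0.008636
DDDUUD: Ā=32.4831, payoff=48.0169, prob=0.000161
UDDUUD: Ā=55.6853, payoff=24.8147, prob=0.001178
DUDUUD: Ā=49.8519, payoff=30.6481, prob=0.001178
UUDUUD: Ā=85.4605, payoff=0.0000, prob=0.008636
DDUUUD: Ā=45.7686, payoff=34.7314, prob=0.001178
UDUUUD: Ā=78.4605, payoff=2.0395, prob=0.008636
DUUUUD: Ā=72.6271, payoff=7.8729, prob=0.008636
UUUUUD: Ā=124.5037, payoff=0.0000, prob=0.063328
DDDDDU: Ā=25.0000, payoff=55.5000, prob=0.000022
UDDDDU: Ā=42.8571, payoff=37.6429, prob=0.000161
DUDDDU: Ā=37.0237, payoff=43.4763, prob=0.000161
UUDDDU: Ā=63.4693, payoff=17.0307, prob=0.001178
DDUDDU: Ā=32.9404, payoff=47.5596, prob=0.000161
UDUDDU: Ā=56.4693, payoff=24.0307, prob=0.001178
DUUDDU: Ā=50.6359, payoff=29.8641, prob=0.001178
UUUDDU: Ā=86.8045, payoff=0.0000, prob=0.008636
DDDUDU: Ā=30.0821, payoff=50.4179, prob=0.000161
UDDUDU: Ā=51.5693, payoff=28.9307, prob=0.001178
DUDUDU: Ā=45.7359, payoff=34.7641, prob=0.001178
UUDUDU: Ā=78.4045, payoff=2.0955, prob=0.008636
DDUUDU: Ā=41.6526, payoff=38.8474, prob=0.001178
UDUUDU: Ā=71.4045, payoff=9.0955, prob=0.008636
DUUUDU: Ā=65.5711, payoff=14.9289, prob=0.008636
UUUUDU: Ā=112.4077, payoff=0.0000, prob=0.063328
DDDDUU: Ā=28.0812, payoff=52.4188, prob=0.000161
UDDDUU: Ā=48.1393, payoff=32.3607, prob=0.001178
DUDDUU: Ā=42.3059, payoff=38.1941, prob=0.001178
UUDDUU: Ā=72.5245, payoff=7.9755, prob=0.008636
DDUDUU: Ā=38.2226, payoff=42.2774, prob=0.001178
UDUDUU: Ā=65.5245, payoff=14.9755, prob=0.008636
DUUDUU: Ā=59.6911, payoff=20.8089, prob=0.008636
UUUDUU: Ā=102.3277, payoff=0.0000, prob=0.063328
DDDUUU: Ā=35.3643, payoff=45.1357, prob=0.001178
UDDUUU: Ā=60.6245, payoff=19.8755, prob=0.008636
DUDUUU: Ā=54.7911, payoff=25.7089, prob=0.008636
UUDUUU: Ā=93.9277, payoff=0.0000, prob=0.063328
DDUUUU: Ā=50.7078, payoff=29.7922, prob=0.008636
UDUUUU: Ā=86.9277, payoff=0.0000, prob=0.063328
DUUUUU: Ā=81.0943, payoff=0.0000, prob=0.063328
UUUUUU: Ā=139.0189, payoff=0.0000, prob=0.464404
Price = Σ prob·payoff / R^6 = 2.055331 / 2.194973 = 0.9364

price = 0.9364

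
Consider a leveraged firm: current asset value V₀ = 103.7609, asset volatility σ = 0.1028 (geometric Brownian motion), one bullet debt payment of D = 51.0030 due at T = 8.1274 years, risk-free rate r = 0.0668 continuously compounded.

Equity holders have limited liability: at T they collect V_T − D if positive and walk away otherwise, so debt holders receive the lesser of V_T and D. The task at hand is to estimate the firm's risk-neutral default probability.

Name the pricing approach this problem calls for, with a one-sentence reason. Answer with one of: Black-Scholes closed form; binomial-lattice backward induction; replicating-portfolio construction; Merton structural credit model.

Key observation: the asked-for credit quantity lives on the firm's capital structure — asset value, asset volatility, debt face 51.0030 — which is the structural model's domain.

framework: Merton structural credit model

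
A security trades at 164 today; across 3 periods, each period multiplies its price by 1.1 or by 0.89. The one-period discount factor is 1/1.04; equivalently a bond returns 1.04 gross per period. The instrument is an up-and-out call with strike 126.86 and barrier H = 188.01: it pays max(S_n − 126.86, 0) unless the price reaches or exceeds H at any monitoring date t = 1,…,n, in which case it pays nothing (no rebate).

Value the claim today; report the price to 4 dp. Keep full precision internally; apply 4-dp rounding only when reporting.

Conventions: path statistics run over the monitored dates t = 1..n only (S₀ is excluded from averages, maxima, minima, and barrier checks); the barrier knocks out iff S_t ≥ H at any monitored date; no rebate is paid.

price = 15.3883

With p* = (R−d)/(u−d) = 0.7143, sum probability × payoff across the paths and divide by R^3.
Enumerate all 2^3 = 8 price paths (U = up ×1.1, D = down ×0.89); each path with k up-moves has probability p*^k·(1−p*)^(3−k).
DDD: M=145.9600, payoff=0.0000, prob=0.023324
UDD: M=180.4000, payoff=16.0348, prob=0.058309
DUD: M=160.5560, payoff=16.0348, prob=0.058309
UUD: M=198.4400, payoff=0.0000, prob=0.145773
DDU: M=145.9600, payoff=16.0348, prob=0.058309
UDU: M=180.4000, payoff=49.7516, prob=0.145773
DUU: M=176.6116, payoff=49.7516, prob=0.145773
UUU: M=218.2840, payoff=0.0000, prob=0.364431
Price = Σ prob·payoff / R^3 = 17.309768 / 1.124864 = 15.3883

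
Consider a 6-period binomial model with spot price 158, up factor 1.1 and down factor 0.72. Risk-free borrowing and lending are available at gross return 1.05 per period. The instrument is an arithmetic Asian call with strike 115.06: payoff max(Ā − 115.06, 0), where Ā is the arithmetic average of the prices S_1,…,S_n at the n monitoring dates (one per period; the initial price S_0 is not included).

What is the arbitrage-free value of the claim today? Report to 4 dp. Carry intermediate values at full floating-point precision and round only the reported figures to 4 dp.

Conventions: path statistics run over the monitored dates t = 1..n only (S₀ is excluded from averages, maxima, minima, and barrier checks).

price = 54.9284

Risk-neutral up-probability p* = (R−d)/(u−d) = (1.05−0.72)/(1.1−0.72) = 0.8684; the claim prices as the p*-weighted sum of path payoffs discounted by R^6.
Enumerate all 2^6 = 64 price paths (U = up ×1.1, D = down ×0.72); each path with k up-moves has probability p*^k·(1−p*)^(6−k).
DDDDDD: Ā=58.2807, payoff=0.0000, prob=0.000005
UDDDDD: Ā=89.0400, payoff=0.0000, prob=0.000034
DUDDDD: Ā=79.0333, payoff=0.0000, prob=0.000034
UUDDDD: Ā=120.7454, payoff=5.6854, prob=0.000226
DDUDDD: Ā=71.8285, payoff=0.0000, prob=0.000034
UDUDDD: Ā=109.7381, payoff=0.0000, prob=0.000226
DUUDDD: Ā=99.7314, payoff=0.0000, prob=0.000226
UUUDDD: Ā=152.3674, payoff=37.3074, prob=0.001492
DDDUDD: Ā=66.6411, payoff=0.0000, prob=0.000034
UDDUDD: Ā=101.8128, payoff=0.0000, prob=0.000226
DUDUDD: Ā=91.8061, payoff=0.0000, prob=0.000226
UUDUDD: Ā=140.2593, payoff=25.1993, prob=0.001492
DDUUDD: Ā=84.6013, payoff=0.0000, prob=0.000226
UDUUDD: Ā=129.2520, payoff=14.1920, prob=0.001492
DUUUDD: Ā=119.2453, payoff=4.1853, prob=0.001492
UUUUDD: Ā=182.1804, payoff=67.1204, prob=0.009847
DDDDUD: Ā=62.9061, payoff=0.0000, prob=0.000034
UDDDUD: Ā=96.1066, payoff=0.0000, prob=0.000226
DUDDUD: Ā=86.0999, payoff=0.0000, prob=0.000226
UUDDUD: Ā=131.5415, payoff=16.4815, prob=0.001492
DDUDUD: Ā=78.8951, payoff=0.0000, prob=0.000226
UDUDUD: Ā=120.5342, payoff=5.4742, prob=0.001492
DUUDUD: Ā=110.5275, payoff=0.0000, prob=0.001492
UUUDUD: Ā=168.8615, payoff=53.8015, prob=0.009847
DDDUUD: Ā=73.7076, payoff=0.0000, prob=0.000226
UDDUUD: Ā=112.6089, payoff=0.0000, prob=0.001492
DUDUUD: Ā=102.6022, payoff=0.0000, prob=0.001492
UUDUUD: Ā=156.7534, payoff=41.6934, prob=0.009847
DDUUUD: Ā=95.3974, payoff=0.0000, prob=0.001492
UDUUUD: Ā=145.7461, payoff=30.6861, prob=0.009847
DUUUUD: Ā=135.7394, payoff=20.6794, prob=0.009847
UUUUUD: Ā=207.3797, payoff=92.3197, prob=0.064989
DDDDDU: Ā=60.2169, payoff=0.0000, prob=0.000034
UDDDDU: Ā=91.9981, payoff=0.0000, prob=0.000226
DUDDDU: Ā=81.9914, payoff=0.0000, prob=0.000226
UUDDDU: Ā=125.2647, payoff=10.2047, prob=0.001492
DDUDDU: Ā=74.7866, payoff=0.0000, prob=0.000226
UDUDDU: Ā=114.2574, payoff=0.0000, prob=0.001492
DUUDDU: Ā=104.2507, payoff=0.0000, prob=0.001492
UUUDDU: Ā=159.2719, payoff=44.2119, prob=0.009847
DDDUDU: Ā=69.5992, payoff=0.0000, prob=0.000226
UDDUDU: Ā=106.3321, payoff=0.0000, prob=0.001492
DUDUDU: Ā=96.3254, payoff=0.0000, prob=0.001492
UUDUDU: Ā=147.1638, payoff=32.1038, prob=0.009847
DDUUDU: Ā=89.1206, payoff=0.0000, prob=0.001492
UDUUDU: Ā=136.1565, payoff=21.0965, prob=0.009847
DUUUDU: Ā=126.1498, payoff=11.0898, prob=0.009847
UUUUDU: Ā=192.7289, payoff=77.6689, prob=0.064989
DDDDUU: Ā=65.8642, payoff=0.0000, prob=0.000226
UDDDUU: Ā=100.6259, payoff=0.0000, prob=0.001492
DUDDUU: Ā=90.6192, payoff=0.0000, prob=0.001492
UUDDUU: Ā=138.4460, payoff=23.3860, prob=0.009847
DDUDUU: Ā=83.4144, payoff=0.0000, prob=0.001492
UDUDUU: Ā=127.4387, payoff=12.3787, prob=0.009847
DUUDUU: Ā=117.4320, payoff=2.3720, prob=0.009847
UUUDUU: Ā=179.4100, payoff=64.3500, prob=0.064989
DDDUUU: Ā=78.2270, payoff=0.0000, prob=0.001492
UDDUUU: Ā=119.5134, payoff=4.4534, prob=0.009847
DUDUUU: Ā=109.5067, payoff=0.0000, prob=0.009847
UUDUUU: Ā=167.3020, payoff=52.2420, prob=0.064989
DDUUUU: Ā=102.3019, payoff=0.0000, prob=0.009847
UDUUUU: Ā=156.2946, payoff=41.2346, prob=0.064989
DUUUUU: Ā=146.2880, payoff=31.2280, prob=0.064989
UUUUUU: Ā=223.4955, payoff=108.4355, prob=0.428926
Price = Σ prob·payoff / R^6 = 73.609269 / 1.340096 = 54.9284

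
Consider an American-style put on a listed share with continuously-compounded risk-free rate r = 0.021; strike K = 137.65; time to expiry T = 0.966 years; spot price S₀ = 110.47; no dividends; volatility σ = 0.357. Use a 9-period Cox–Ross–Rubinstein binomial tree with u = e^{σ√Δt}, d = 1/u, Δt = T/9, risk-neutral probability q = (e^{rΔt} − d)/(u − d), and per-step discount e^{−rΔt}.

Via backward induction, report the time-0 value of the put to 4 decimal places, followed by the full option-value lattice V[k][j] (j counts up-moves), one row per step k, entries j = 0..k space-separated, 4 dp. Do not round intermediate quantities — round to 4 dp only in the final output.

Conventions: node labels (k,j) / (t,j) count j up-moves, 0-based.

price = 32.9084
tree:
32.9084
41.3358 23.9485
50.4730 31.6478 15.7341
59.8715 40.5455 22.1733 8.8438
68.4566 50.2212 30.2716 13.5190 3.8290
76.0941 59.8715 39.8261 20.0804 6.4862 0.9732
82.8885 68.4566 50.2212 28.7706 10.7760 1.8772 0.0000
88.9330 76.0941 59.8715 39.3735 17.4385 3.6210 0.0000 0.0000
94.3103 82.8885 68.4566 50.2212 27.1800 6.9849 0.0000 0.0000 0.0000
99.0941 88.9330 76.0941 59.8715 39.3735 13.4736 0.0000 0.0000 0.0000 0.0000

Δt=0.10733  u=1.12407  d=0.88962  q=0.48042  discount=0.99775
step 9 (expiry): payoffs max(K−S,0) = 99.0941 88.9330 76.0941 59.8715 39.3735 13.4736 0.0000 0.0000 0.0000 0.0000
k=8: (k=8,j=0): S=43.3397, K−S=94.3103, hold=94.0004 ⇒ V=94.3103 exercise | (k=8,j=1): S=54.7615, K−S=82.8885, hold=82.5786 ⇒ V=82.8885 exercise | (k=8,j=2): S=69.1934, K−S=68.4566, hold=68.1467 ⇒ V=68.4566 exercise | (k=8,j=3): S=87.4288, K−S=50.2212, hold=49.9113 ⇒ V=50.2212 exercise | (k=8,j=4): S=110.4700, K−S=27.1800, hold=26.8701 ⇒ V=27.1800 exercise | (k=8,j=5): S=139.5835, K−S=0.0000, hold=6.9849 ⇒ V=6.9849 continue | (k=8,j=6): S=176.3696, K−S=0.0000, hold=0.0000 ⇒ V=0.0000 continue | (k=8,j=7): S=222.8505, K−S=0.0000, hold=0.0000 ⇒ V=0.0000 continue | (k=8,j=8): S=281.5810, K−S=0.0000, hold=0.0000 ⇒ V=0.0000 continue
k=7: (k=7,j=0): S=48.7170, K−S=88.9330, hold=88.6231 ⇒ V=88.9330 exercise | (k=7,j=1): S=61.5559, K−S=76.0941, hold=75.7841 ⇒ V=76.0941 exercise | (k=7,j=2): S=77.7785, K−S=59.8715, hold=59.5616 ⇒ V=59.8715 exercise | (k=7,j=3): S=98.2765, K−S=39.3735, hold=39.0636 ⇒ V=39.3735 exercise | (k=7,j=4): S=124.1764, K−S=13.4736, hold=17.4385 ⇒ V=17.4385 continue | (k=7,j=5): S=156.9022, K−S=0.0000, hold=3.6210 ⇒ V=3.6210 continue | (k=7,j=6): S=198.2525, K−S=0.0000, hold=0.0000 ⇒ V=0.0000 continue | (k=7,j=7): S=250.5004, K−S=0.0000, hold=0.0000 ⇒ V=0.0000 continue
k=6: (k=6,j=0): S=54.7615, K−S=82.8885, hold=82.5786 ⇒ V=82.8885 exercise | (k=6,j=1): S=69.1934, K−S=68.4566, hold=68.1467 ⇒ V=68.4566 exercise | (k=6,j=2): S=87.4288, K−S=50.2212, hold=49.9113 ⇒ V=50.2212 exercise | (k=6,j=3): S=110.4700, K−S=27.1800, hold=28.7706 ⇒ V=28.7706 continue | (k=6,j=4): S=139.5835, K−S=0.0000, hold=10.7760 ⇒ V=10.7760 continue | (k=6,j=5): S=176.3696, K−S=0.0000, hold=1.8772 ⇒ V=1.8772 continue | (k=6,j=6): S=222.8505, K−S=0.0000, hold=0.0000 ⇒ V=0.0000 continue
k=5: (k=5,j=0): S=61.5559, K−S=76.0941, hold=75.7841 ⇒ V=76.0941 exercise | (k=5,j=1): S=77.7785, K−S=59.8715, hold=59.5616 ⇒ V=59.8715 exercise | (k=5,j=2): S=98.2765, K−S=39.3735, hold=39.8261 ⇒ V=39.8261 continue | (k=5,j=3): S=124.1764, K−S=13.4736, hold=20.0804 ⇒ V=20.0804 continue | (k=5,j=4): S=156.9022, K−S=0.0000, hold=6.4862 ⇒ V=6.4862 continue | (k=5,j=5): S=198.2525, K−S=0.0000, hold=0.9732 ⇒ V=0.9732 continue
k=4: (k=4,j=0): S=69.1934, K−S=68.4566, hold=68.1467 ⇒ V=68.4566 exercise | (k=4,j=1): S=87.4288, K−S=50.2212, hold=50.1282 ⇒ V=50.2212 exercise | (k=4,j=2): S=110.4700, K−S=27.1800, hold=30.2716 ⇒ V=30.2716 continue | (k=4,j=3): S=139.5835, K−S=0.0000, hold=13.5190 ⇒ V=13.5190 continue | (k=4,j=4): S=176.3696, K−S=0.0000, hold=3.8290 ⇒ V=3.8290 continue
k=3: (k=3,j=0): S=77.7785, K−S=59.8715, hold=59.5616 ⇒ V=59.8715 exercise | (k=3,j=1): S=98.2765, K−S=39.3735, hold=40.5455 ⇒ V=40.5455 continue | (k=3,j=2): S=124.1764, K−S=13.4736, hold=22.1733 ⇒ V=22.1733 continue | (k=3,j=3): S=156.9022, K−S=0.0000, hold=8.8438 ⇒ V=8.8438 continue
k=2: (k=2,j=0): S=87.4288, K−S=50.2212, hold=50.4730 ⇒ V=50.4730 continue | (k=2,j=1): S=110.4700, K−S=27.1800, hold=31.6478 ⇒ V=31.6478 continue | (k=2,j=2): S=139.5835, K−S=0.0000, hold=15.7341 ⇒ V=15.7341 continue
k=1: (k=1,j=0): S=98.2765, K−S=39.3735, hold=41.3358 ⇒ V=41.3358 continue | (k=1,j=1): S=124.1764, K−S=13.4736, hold=23.9485 ⇒ V=23.9485 continue
k=0: (k=0,j=0): S=110.4700, K−S=27.1800, hold=32.9084 ⇒ V=32.9084 continue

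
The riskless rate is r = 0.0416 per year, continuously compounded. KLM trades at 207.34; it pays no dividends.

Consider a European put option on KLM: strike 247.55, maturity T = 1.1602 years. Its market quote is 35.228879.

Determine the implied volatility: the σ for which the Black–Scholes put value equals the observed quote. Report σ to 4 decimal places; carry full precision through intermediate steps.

sigma = 0.1827

At σ = 0.1827 the Black–Scholes value reproduces the quote:
σ√T = 0.1827·√1.1602 = 0.196791
d₁ = (ln(S/K) + (r+σ²/2)T) / (σ√T) = (ln(207.34/247.55) + (0.0416+0.1827²/2)·1.1602) / 0.196791 = (-0.177253 + 0.067628) / 0.196791 = -0.557063
d₂ = d₁ − σ√T = -0.557063 − 0.196791 = -0.753854
e^{−rT} = 0.952882
N(−d₁) = 0.711258,  N(−d₂) = 0.774532
V = K·e^{−rT}·N(−d₂) − S·N(−d₁) = 182.701094 − 147.472214 = 35.228879 (matching the quote); vega is positive throughout, so no other σ reproduces this price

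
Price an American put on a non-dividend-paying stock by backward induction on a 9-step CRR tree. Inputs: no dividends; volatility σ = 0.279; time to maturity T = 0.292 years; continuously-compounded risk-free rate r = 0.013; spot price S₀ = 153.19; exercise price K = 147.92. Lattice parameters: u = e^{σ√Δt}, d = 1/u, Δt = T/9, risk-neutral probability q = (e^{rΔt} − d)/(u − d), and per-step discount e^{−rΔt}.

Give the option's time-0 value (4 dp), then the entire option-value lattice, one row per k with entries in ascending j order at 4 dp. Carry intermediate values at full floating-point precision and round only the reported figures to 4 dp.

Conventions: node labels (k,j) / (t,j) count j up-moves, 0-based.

price = 6.4724
tree:
6.4724
9.2761 3.5788
12.9431 5.4922 1.6033
17.5135 8.2283 2.6677 0.5041
22.8844 11.9748 4.3613 0.9187 0.0758
28.7672 16.8211 6.9739 1.6636 0.1492 0.0000
34.6072 22.6262 10.8328 2.9897 0.2937 0.0000 0.0000
40.1609 28.7672 16.1687 5.3246 0.5780 0.0000 0.0000 0.0000
45.4425 34.6072 22.6262 9.3785 1.1374 0.0000 0.0000 0.0000 0.0000
50.4652 40.1609 28.7672 16.1687 2.2382 0.0000 0.0000 0.0000 0.0000 0.0000

Δt=0.03244  u=1.05154  d=0.95099  q=0.49163  discount=0.99958
step 9 (expiry): payoffs max(K−S,0) = 50.4652 40.1609 28.7672 16.1687 2.2382 0.0000 0.0000 0.0000 0.0000 0.0000
k=8: (k=8,j=0): S=102.4775, K−S=45.4425, hold=45.3801 ⇒ V=45.4425 exercise | (k=8,j=1): S=113.3128, K−S=34.6072, hold=34.5448 ⇒ V=34.6072 exercise | (k=8,j=2): S=125.2938, K−S=22.6262, hold=22.5638 ⇒ V=22.6262 exercise | (k=8,j=3): S=138.5415, K−S=9.3785, hold=9.3161 ⇒ V=9.3785 exercise | (k=8,j=4): S=153.1900, K−S=0.0000, hold=1.1374 ⇒ V=1.1374 continue | (k=8,j=5): S=169.3873, K−S=0.0000, hold=0.0000 ⇒ V=0.0000 continue | (k=8,j=6): S=187.2972, K−S=0.0000, hold=0.0000 ⇒ V=0.0000 continue | (k=8,j=7): S=207.1008, K−S=0.0000, hold=0.0000 ⇒ V=0.0000 continue | (k=8,j=8): S=228.9983, K−S=0.0000, hold=0.0000 ⇒ V=0.0000 continue
k=7: (k=7,j=0): S=107.7591, K−S=40.1609, hold=40.0985 ⇒ V=40.1609 exercise | (k=7,j=1): S=119.1528, K−S=28.7672, hold=28.7048 ⇒ V=28.7672 exercise | (k=7,j=2): S=131.7513, K−S=16.1687, hold=16.1064 ⇒ V=16.1687 exercise | (k=7,j=3): S=145.6818, K−S=2.2382, hold=5.3246 ⇒ V=5.3246 continue | (k=7,j=4): S=161.0852, K−S=0.0000, hold=0.5780 ⇒ V=0.5780 continue | (k=7,j=5): S=178.1173, K−S=0.0000, hold=0.0000 ⇒ V=0.0000 continue | (k=7,j=6): S=196.9502, K−S=0.0000, hold=0.0000 ⇒ V=0.0000 continue | (k=7,j=7): S=217.7745, K−S=0.0000, hold=0.0000 ⇒ V=0.0000 continue
k=6: (k=6,j=0): S=113.3128, K−S=34.6072, hold=34.5448 ⇒ V=34.6072 exercise | (k=6,j=1): S=125.2938, K−S=22.6262, hold=22.5638 ⇒ V=22.6262 exercise | (k=6,j=2): S=138.5415, K−S=9.3785, hold=10.8328 ⇒ V=10.8328 continue | (k=6,j=3): S=153.1900, K−S=0.0000, hold=2.9897 ⇒ V=2.9897 continue | (k=6,j=4): S=169.3873, K−S=0.0000, hold=0.2937 ⇒ V=0.2937 continue | (k=6,j=5): S=187.2972, K−S=0.0000, hold=0.0000 ⇒ V=0.0000 continue | (k=6,j=6): S=207.1008, K−S=0.0000, hold=0.0000 ⇒ V=0.0000 continue
k=5: (k=5,j=0): S=119.1528, K−S=28.7672, hold=28.7048 ⇒ V=28.7672 exercise | (k=5,j=1): S=131.7513, K−S=16.1687, hold=16.8211 ⇒ V=16.8211 continue | (k=5,j=2): S=145.6818, K−S=2.2382, hold=6.9739 ⇒ V=6.9739 continue | (k=5,j=3): S=161.0852, K−S=0.0000, hold=1.6636 ⇒ V=1.6636 continue | (k=5,j=4): S=178.1173, K−S=0.0000, hold=0.1492 ⇒ V=0.1492 continue | (k=5,j=5): S=196.9502, K−S=0.0000, hold=0.0000 ⇒ V=0.0000 continue
k=4: (k=4,j=0): S=125.2938, K−S=22.6262, hold=22.8844 ⇒ V=22.8844 continue | (k=4,j=1): S=138.5415, K−S=9.3785, hold=11.9748 ⇒ V=11.9748 continue | (k=4,j=2): S=153.1900, K−S=0.0000, hold=4.3613 ⇒ V=4.3613 continue | (k=4,j=3): S=169.3873, K−S=0.0000, hold=0.9187 ⇒ V=0.9187 continue | (k=4,j=4): S=187.2972, K−S=0.0000, hold=0.0758 ⇒ V=0.0758 continue
k=3: (k=3,j=0): S=131.7513, K−S=16.1687, hold=17.5135 ⇒ V=17.5135 continue | (k=3,j=1): S=145.6818, K−S=2.2382, hold=8.2283 ⇒ V=8.2283 continue | (k=3,j=2): S=161.0852, K−S=0.0000, hold=2.6677 ⇒ V=2.6677 continue | (k=3,j=3): S=178.1173, K−S=0.0000, hold=0.5041 ⇒ V=0.5041 continue
k=2: (k=2,j=0): S=138.5415, K−S=9.3785, hold=12.9431 ⇒ V=12.9431 continue | (k=2,j=1): S=153.1900, K−S=0.0000, hold=5.4922 ⇒ V=5.4922 continue | (k=2,j=2): S=169.3873, K−S=0.0000, hold=1.6033 ⇒ V=1.6033 continue
k=1: (k=1,j=0): S=145.6818, K−S=2.2382, hold=9.2761 ⇒ V=9.2761 continue | (k=1,j=1): S=161.0852, K−S=0.0000, hold=3.5788 ⇒ V=3.5788 continue
k=0: (k=0,j=0): S=153.1900, K−S=0.0000, hold=6.4724 ⇒ V=6.4724 continue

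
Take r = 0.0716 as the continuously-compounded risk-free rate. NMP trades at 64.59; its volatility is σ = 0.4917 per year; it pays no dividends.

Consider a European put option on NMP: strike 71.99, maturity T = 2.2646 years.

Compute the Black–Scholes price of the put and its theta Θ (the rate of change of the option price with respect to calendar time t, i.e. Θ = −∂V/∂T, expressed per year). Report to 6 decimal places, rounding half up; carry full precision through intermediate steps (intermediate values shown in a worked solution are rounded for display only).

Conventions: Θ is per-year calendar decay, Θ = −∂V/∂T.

σ√T = 0.4917·√2.2646 = 0.739939
d₁ = (ln(S/K) + (r+σ²/2)T) / (σ√T) = (ln(64.59/71.99) + (0.0716+0.4917²/2)·2.2646) / 0.739939 = (-0.108468 + 0.435900) / 0.739939 = 0.442513
d₂ = d₁ − σ√T = 0.442513 − 0.739939 = -0.297426
e^{−rT} = 0.850318
N(−d₁) = 0.329059,  N(−d₂) = 0.616929
Put price V = K·e^{−rT}·N(−d₂) − S·N(−d₁) = 37.764939 − 21.253922 = 16.511018
φ(d₁) = (1/√(2π))·e^{−d₁²/2} = 0.361734
Θ = −S·φ(d₁)·σ/(2√T) + r·K·e^{−rT}·N(−d₂) = −3.817056 + 2.703970 = -1.113086

price = 16.511018
Θ = -1.113086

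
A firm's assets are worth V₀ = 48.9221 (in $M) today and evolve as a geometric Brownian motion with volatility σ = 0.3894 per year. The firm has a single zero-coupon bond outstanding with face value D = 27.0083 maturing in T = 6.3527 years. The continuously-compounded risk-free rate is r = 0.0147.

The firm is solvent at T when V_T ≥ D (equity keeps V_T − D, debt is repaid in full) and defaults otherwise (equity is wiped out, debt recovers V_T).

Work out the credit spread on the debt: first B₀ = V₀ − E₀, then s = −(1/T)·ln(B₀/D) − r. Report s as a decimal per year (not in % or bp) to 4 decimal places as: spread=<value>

Apply the equity-as-call identities (strike 27.0083, horizon 6.3527 years):
d₁ = [ln(V₀/D) + (r + σ²/2)T] / (σ√T)
   = [ln(48.9221/27.0083) + (0.0147 + 0.5·0.3894²)·6.3527] / (0.3894·√6.3527)
   = [0.594085 + 0.575022] / 0.981466 = 1.191185
d₂ = d₁ − σ√T = 1.191185 − 0.981466 = 0.209719
N(d₁) = 0.883210,  N(d₂) = 0.583057,  e^(−rT) = 0.910843
E₀ = V₀·N(d₁) − D·e^(−rT)·N(d₂)
   = 48.9221·0.883210 − 27.0083·0.910843·0.583057 = 28.865084
B₀ = V₀ − E₀ = 48.9221 − 28.865084 = 20.057016
spread = −(1/T)·ln(B₀/D) − r = −(1/6.3527)·ln(20.057016/27.0083) − 0.0147 = 0.03214074

spread=0.0321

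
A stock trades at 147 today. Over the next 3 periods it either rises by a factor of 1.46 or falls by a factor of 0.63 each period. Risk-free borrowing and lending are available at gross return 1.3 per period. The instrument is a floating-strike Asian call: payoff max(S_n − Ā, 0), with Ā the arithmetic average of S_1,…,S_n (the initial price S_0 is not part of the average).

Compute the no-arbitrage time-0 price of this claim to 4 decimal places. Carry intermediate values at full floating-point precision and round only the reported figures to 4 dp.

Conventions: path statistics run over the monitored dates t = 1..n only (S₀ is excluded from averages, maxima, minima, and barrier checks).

price = 35.0137

No-arbitrage gives p* = (R−d)/(u−d) = 0.8072: enumerate every path, weight its payoff by its p*-probability, and discount by R^3.
Enumerate all 2^3 = 8 price paths (U = up ×1.46, D = down ×0.63); each path with k up-moves has probability p*^k·(1−p*)^(3−k).
DDD: Ā=62.5704, payoff=0.0000, prob=0.007164
UDD: Ā=145.0044, payoff=0.0000, prob=0.029997
DUD: Ā=104.3344, payoff=0.0000, prob=0.029997
UUD: Ā=241.7909, payoff=0.0000, prob=0.125613
DDU: Ā=78.7123, payoff=6.4704, prob=0.029997
UDU: Ā=182.4127, payoff=14.9948, prob=0.125613
DUU: Ā=141.7427, payoff=55.6648, prob=0.125613
UUU: Ā=328.4831, payoff=129.0009, prob=0.526005
Price = Σ prob·payoff / R^3 = 76.925041 / 2.197000 = 35.0137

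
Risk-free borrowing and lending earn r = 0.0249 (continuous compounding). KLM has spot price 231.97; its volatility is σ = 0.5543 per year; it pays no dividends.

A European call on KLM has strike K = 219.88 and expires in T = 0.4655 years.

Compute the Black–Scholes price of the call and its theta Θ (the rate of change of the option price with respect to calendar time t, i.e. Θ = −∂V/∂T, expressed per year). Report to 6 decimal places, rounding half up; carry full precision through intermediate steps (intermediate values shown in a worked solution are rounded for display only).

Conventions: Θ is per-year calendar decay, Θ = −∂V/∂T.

price = 41.498234
Θ = -37.886654

σ√T = 0.5543·√0.4655 = 0.378185
d₁ = (ln(S/K) + (r+σ²/2)T) / (σ√T) = (ln(231.97/219.88) + (0.0249+0.5543²/2)·0.4655) / 0.378185 = (0.053526 + 0.083103) / 0.378185 = 0.361276
d₂ = d₁ − σ√T = 0.361276 − 0.378185 = -0.016910
e^{−rT} = 0.988476
N(d₁) = 0.641053,  N(d₂) = 0.493254
Call price V = S·N(d₁) − K·e^{−rT}·N(d₂) = 148.705130 − 107.206896 = 41.498234
φ(d₁) = (1/√(2π))·e^{−d₁²/2} = 0.373739
Θ = −S·φ(d₁)·σ/(2√T) − r·K·e^{−rT}·N(d₂) = −35.217203 − 2.669452 = -37.886654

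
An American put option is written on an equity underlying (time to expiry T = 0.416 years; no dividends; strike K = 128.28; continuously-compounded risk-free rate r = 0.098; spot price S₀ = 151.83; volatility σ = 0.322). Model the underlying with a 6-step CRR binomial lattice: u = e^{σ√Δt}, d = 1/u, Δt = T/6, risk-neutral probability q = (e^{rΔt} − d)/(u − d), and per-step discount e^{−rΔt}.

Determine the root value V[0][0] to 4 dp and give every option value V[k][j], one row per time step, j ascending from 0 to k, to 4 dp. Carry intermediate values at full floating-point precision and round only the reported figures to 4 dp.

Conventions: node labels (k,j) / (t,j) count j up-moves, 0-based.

price = 2.1998
tree:
2.1998
3.9961 0.5638
7.0989 1.1727 0.0069
12.2272 2.4389 0.0144 0.0000
20.1196 5.0724 0.0301 0.0000 0.0000
28.9121 10.5491 0.0629 0.0000 0.0000 0.0000
36.9899 20.1196 0.1317 0.0000 0.0000 0.0000 0.0000

params: Δt=0.06933 u=1.08848 d=0.91871 q=0.51897 e^(-rΔt)=0.99323
t_6 payoffs: 36.9899 20.1196 0.1317 0.0000 0.0000 0.0000 0.0000
k=5: node(5,0) S=99.3679 payoff=28.9121 vs cont=28.0435 → 28.9121 [stop]  node(5,1) S=117.7309 payoff=10.5491 vs cont=9.6804 → 10.5491 [stop]  node(5,2) S=139.4875 payoff=0.0000 vs cont=0.0629 → 0.0629 [wait]  node(5,3) S=165.2646 payoff=0.0000 vs cont=0.0000 → 0.0000 [wait]  node(5,4) S=195.8054 payoff=0.0000 vs cont=0.0000 → 0.0000 [wait]  node(5,5) S=231.9900 payoff=0.0000 vs cont=0.0000 → 0.0000 [wait]
k=4: node(4,0) S=108.1604 payoff=20.1196 vs cont=19.2509 → 20.1196 [stop]  node(4,1) S=128.1483 payoff=0.1317 vs cont=5.0724 → 5.0724 [wait]  node(4,2) S=151.8300 payoff=0.0000 vs cont=0.0301 → 0.0301 [wait]  node(4,3) S=179.8880 payoff=0.0000 vs cont=0.0000 → 0.0000 [wait]  node(4,4) S=213.1311 payoff=0.0000 vs cont=0.0000 → 0.0000 [wait]
k=3: node(3,0) S=117.7309 payoff=10.5491 vs cont=12.2272 → 12.2272 [wait]  node(3,1) S=139.4875 payoff=0.0000 vs cont=2.4389 → 2.4389 [wait]  node(3,2) S=165.2646 payoff=0.0000 vs cont=0.0144 → 0.0144 [wait]  node(3,3) S=195.8054 payoff=0.0000 vs cont=0.0000 → 0.0000 [wait]
k=2: node(2,0) S=128.1483 payoff=0.1317 vs cont=7.0989 → 7.0989 [wait]  node(2,1) S=151.8300 payoff=0.0000 vs cont=1.1727 → 1.1727 [wait]  node(2,2) S=179.8880 payoff=0.0000 vs cont=0.0069 → 0.0069 [wait]
k=1: node(1,0) S=139.4875 payoff=0.0000 vs cont=3.9961 → 3.9961 [wait]  node(1,1) S=165.2646 payoff=0.0000 vs cont=0.5638 → 0.5638 [wait]
k=0: node(0,0) S=151.8300 payoff=0.0000 vs cont=2.1998 → 2.1998 [wait]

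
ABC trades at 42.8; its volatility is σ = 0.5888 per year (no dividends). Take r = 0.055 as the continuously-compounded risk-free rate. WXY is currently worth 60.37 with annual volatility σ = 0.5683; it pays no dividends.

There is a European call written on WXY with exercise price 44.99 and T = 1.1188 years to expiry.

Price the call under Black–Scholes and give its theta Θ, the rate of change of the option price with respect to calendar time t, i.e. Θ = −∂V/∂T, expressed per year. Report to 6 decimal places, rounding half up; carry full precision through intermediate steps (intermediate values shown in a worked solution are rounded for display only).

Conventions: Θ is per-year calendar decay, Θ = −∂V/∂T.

σ√T = 0.5683·√1.1188 = 0.601110
d₁ = (ln(S/K) + (r+σ²/2)T) / (σ√T) = (ln(60.37/44.99) + (0.055+0.5683²/2)·1.1188) / 0.601110 = (0.294052 + 0.242201) / 0.601110 = 0.892104
d₂ = d₁ − σ√T = 0.892104 − 0.601110 = 0.290994
e^{−rT} = 0.940321
N(d₁) = 0.813831,  N(d₂) = 0.614472
Call price V = S·N(d₁) − K·e^{−rT}·N(d₂) = 49.131003 − 25.995268 = 23.135735
φ(d₁) = (1/√(2π))·e^{−d₁²/2} = 0.267975
Θ = −S·φ(d₁)·σ/(2√T) − r·K·e^{−rT}·N(d₂) = −4.345964 − 1.429740 = -5.775704

price = 23.135735
Θ = -5.775704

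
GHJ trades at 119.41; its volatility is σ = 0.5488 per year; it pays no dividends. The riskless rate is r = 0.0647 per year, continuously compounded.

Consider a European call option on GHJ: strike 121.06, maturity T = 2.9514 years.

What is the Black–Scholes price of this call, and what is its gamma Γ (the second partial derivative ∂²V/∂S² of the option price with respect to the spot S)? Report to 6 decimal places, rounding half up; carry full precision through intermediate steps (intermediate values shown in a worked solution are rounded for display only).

σ√T = 0.5488·√2.9514 = 0.942819
d₁ = (ln(S/K) + (r+σ²/2)T) / (σ√T) = (ln(119.41/121.06) + (0.0647+0.5488²/2)·2.9514) / 0.942819 = (-0.013723 + 0.635409) / 0.942819 = 0.659391
d₂ = d₁ − σ√T = 0.659391 − 0.942819 = -0.283428
e^{−rT} = 0.826169
N(d₁) = 0.745178,  N(d₂) = 0.388424
Call price V = S·N(d₁) − K·e^{−rT}·N(d₂) = 88.981645 − 38.848673 = 50.132972
φ(d₁) = (1/√(2π))·e^{−d₁²/2} = 0.320993
Γ = φ(d₁) / (S·σ·√T) = 0.002851

price = 50.132972
Γ = 0.002851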